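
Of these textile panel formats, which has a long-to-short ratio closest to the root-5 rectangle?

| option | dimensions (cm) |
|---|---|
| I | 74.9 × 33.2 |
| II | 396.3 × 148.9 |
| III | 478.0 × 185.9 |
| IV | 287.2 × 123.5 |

Target root-5 ≈ 2.236.
I: 2.256 (Δ0.020)  II: 2.662 (Δ0.426)  III: 2.571 (Δ0.335)  IV: 2.326 (Δ0.090)

I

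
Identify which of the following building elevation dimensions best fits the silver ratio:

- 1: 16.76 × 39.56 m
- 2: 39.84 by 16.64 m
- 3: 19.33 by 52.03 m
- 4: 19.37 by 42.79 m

Ratios (long/short): 1 ≈ 2.360; 2 ≈ 2.394; 3 ≈ 2.692; 4 ≈ 2.209.
silver ratio ≈ 2.414; option 2 is nearest (Δ 0.020).

2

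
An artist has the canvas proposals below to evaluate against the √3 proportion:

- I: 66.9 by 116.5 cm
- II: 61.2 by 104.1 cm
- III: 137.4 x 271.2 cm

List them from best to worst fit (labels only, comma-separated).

I: 116.5/66.9 ≈ 1.741 → |1.741 − 1.732| = 0.009
II: 104.1/61.2 ≈ 1.701 → |1.701 − 1.732| = 0.031
III: 271.2/137.4 ≈ 1.974 → |1.974 − 1.732| = 0.242

I, II, III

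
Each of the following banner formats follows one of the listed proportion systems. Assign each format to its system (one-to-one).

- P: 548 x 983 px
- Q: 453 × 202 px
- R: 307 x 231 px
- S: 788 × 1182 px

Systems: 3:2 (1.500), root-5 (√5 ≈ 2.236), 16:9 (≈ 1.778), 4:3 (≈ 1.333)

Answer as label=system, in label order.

Ratios: P ≈ 1.794; Q ≈ 2.243; R ≈ 1.329; S ≈ 1.500.
Targets: 3:2 ≈ 1.500; root-5 ≈ 2.236; 16:9 ≈ 1.778; 4:3 ≈ 1.333.

P=16:9, Q=root-5, R=4:3, S=3:2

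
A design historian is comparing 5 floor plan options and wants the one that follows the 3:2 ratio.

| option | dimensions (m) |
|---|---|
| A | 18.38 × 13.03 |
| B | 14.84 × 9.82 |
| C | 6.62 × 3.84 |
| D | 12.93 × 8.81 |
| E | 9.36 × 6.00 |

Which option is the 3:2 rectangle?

B

Ratios (long/short): A ≈ 1.411; B ≈ 1.511; C ≈ 1.724; D ≈ 1.468; E ≈ 1.560.
3:2 ≈ 1.500; option B is nearest (Δ 0.011).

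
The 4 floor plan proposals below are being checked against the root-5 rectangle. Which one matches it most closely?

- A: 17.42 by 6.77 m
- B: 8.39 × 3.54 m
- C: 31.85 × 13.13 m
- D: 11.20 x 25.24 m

D

Ratios (long/short): A ≈ 2.573; B ≈ 2.370; C ≈ 2.426; D ≈ 2.254.
root-5 ≈ 2.236; option D is nearest (Δ 0.018).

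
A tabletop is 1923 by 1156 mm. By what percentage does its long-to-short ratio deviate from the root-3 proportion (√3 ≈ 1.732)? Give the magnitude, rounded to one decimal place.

Ratio = 1923 / 1156 ≈ 1.6635.
Ideal root-3 ≈ 1.7321. |1.6635 − 1.7321| / 1.7321 ≈ 3.96% → 4.0%.

4.0%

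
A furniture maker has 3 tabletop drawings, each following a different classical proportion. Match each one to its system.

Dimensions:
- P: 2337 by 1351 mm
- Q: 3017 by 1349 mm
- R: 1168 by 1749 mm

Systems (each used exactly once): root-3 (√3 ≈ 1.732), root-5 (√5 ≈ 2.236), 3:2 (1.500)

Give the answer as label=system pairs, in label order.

P=root-3, Q=root-5, R=3:2

P = 2337/1351 ≈ 1.730 → root-3 (1.732)
Q = 3017/1349 ≈ 2.236 → root-5 (2.236)
R = 1749/1168 ≈ 1.497 → 3:2 (1.500)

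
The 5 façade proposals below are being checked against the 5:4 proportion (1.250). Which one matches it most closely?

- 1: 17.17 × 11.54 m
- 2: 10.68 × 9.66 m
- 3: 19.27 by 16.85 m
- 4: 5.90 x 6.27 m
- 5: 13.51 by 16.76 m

Target 5:4 ≈ 1.250.
1: 1.488 (Δ0.238)  2: 1.106 (Δ0.144)  3: 1.144 (Δ0.106)  4: 1.063 (Δ0.187)  5: 1.241 (Δ0.009)

5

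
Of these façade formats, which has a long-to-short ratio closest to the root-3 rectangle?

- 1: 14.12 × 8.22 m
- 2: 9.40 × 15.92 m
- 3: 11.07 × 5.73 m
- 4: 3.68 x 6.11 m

Ratios (long/short): 1 ≈ 1.718; 2 ≈ 1.694; 3 ≈ 1.932; 4 ≈ 1.660.
root-3 ≈ 1.732; option 1 is nearest (Δ 0.014).

1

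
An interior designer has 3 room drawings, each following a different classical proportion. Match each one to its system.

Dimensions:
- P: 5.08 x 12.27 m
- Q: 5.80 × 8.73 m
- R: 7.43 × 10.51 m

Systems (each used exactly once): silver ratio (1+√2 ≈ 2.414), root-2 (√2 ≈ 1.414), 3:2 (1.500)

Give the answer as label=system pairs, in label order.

P=silver ratio, Q=3:2, R=root-2

Ratios: P ≈ 2.415; Q ≈ 1.505; R ≈ 1.415.
Targets: silver ratio ≈ 2.414; root-2 ≈ 1.414; 3:2 ≈ 1.500.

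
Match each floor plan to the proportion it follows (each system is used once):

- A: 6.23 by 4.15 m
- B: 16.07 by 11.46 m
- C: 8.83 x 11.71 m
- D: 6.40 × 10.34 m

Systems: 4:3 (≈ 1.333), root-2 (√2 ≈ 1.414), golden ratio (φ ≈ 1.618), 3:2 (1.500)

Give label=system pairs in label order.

A=3:2, B=root-2, C=4:3, D=golden ratio

Ratios: A ≈ 1.501; B ≈ 1.402; C ≈ 1.326; D ≈ 1.616.
Targets: 4:3 ≈ 1.333; root-2 ≈ 1.414; golden ratio ≈ 1.618; 3:2 ≈ 1.500.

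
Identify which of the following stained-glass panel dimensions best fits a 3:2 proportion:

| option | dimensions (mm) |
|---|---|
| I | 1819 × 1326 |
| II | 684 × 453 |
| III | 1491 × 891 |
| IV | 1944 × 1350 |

II

Ratios (long/short): I ≈ 1.372; II ≈ 1.510; III ≈ 1.673; IV ≈ 1.440.
3:2 ≈ 1.500; option II is nearest (Δ 0.010).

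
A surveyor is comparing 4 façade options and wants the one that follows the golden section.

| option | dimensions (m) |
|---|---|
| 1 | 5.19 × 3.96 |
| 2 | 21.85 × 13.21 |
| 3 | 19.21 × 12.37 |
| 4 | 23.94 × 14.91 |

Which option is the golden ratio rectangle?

4

Ratios (long/short): 1 ≈ 1.311; 2 ≈ 1.654; 3 ≈ 1.553; 4 ≈ 1.606.
golden ratio ≈ 1.618; option 4 is nearest (Δ 0.012).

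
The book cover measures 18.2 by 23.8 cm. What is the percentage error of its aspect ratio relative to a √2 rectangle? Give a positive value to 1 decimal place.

Ratio = 23.8 / 18.2 ≈ 1.3077.
Ideal root-2 ≈ 1.4142. |1.3077 − 1.4142| / 1.4142 ≈ 7.53% → 7.5%.

7.5%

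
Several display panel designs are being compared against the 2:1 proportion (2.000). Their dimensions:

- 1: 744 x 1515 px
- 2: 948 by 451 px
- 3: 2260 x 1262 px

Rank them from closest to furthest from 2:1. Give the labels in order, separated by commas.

1: 1515/744 ≈ 2.036 → |2.036 − 2.000| = 0.036
2: 948/451 ≈ 2.102 → |2.102 − 2.000| = 0.102
3: 2260/1262 ≈ 1.791 → |1.791 − 2.000| = 0.209

1, 2, 3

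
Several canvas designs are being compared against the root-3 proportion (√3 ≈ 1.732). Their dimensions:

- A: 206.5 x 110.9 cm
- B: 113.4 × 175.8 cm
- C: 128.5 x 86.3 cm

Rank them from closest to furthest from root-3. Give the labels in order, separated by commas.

A, B, C

A: 206.5/110.9 ≈ 1.862 → |1.862 − 1.732| = 0.130
B: 175.8/113.4 ≈ 1.550 → |1.550 − 1.732| = 0.182
C: 128.5/86.3 ≈ 1.489 → |1.489 − 1.732| = 0.243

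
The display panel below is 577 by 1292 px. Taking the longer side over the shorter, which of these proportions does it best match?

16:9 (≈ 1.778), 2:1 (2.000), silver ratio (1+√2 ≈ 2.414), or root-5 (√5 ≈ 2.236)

root-5

1292/577 ≈ 2.239. Nearest candidates are root-5 (2.236, off by 0.003) and silver ratio (2.414, off by 0.175).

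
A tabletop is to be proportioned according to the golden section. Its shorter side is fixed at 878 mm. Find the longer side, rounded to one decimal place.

1420.6 mm

golden ratio ≈ 1.61803.
Longer side = 878 × 1.61803 ≈ 1420.630 → 1420.6 mm.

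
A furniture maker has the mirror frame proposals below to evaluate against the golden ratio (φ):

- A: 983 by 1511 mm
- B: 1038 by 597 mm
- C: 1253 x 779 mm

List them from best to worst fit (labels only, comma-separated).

C, A, B

Ratios: A = 1511 / 983 ≈ 1.537; B = 1038 / 597 ≈ 1.739; C = 1253 / 779 ≈ 1.608.
|Δ from 1.618|: A 0.081; B 0.121; C 0.010.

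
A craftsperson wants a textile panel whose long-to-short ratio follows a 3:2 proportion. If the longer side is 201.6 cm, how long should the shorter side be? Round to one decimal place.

134.4 cm

3:2 = 1.50000.
Shorter side = 201.6 ÷ 1.50000 ≈ 134.400 → 134.4 cm.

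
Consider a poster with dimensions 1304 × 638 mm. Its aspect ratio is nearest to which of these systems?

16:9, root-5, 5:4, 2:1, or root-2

Ratio = 1304 / 638 ≈ 2.044.
Distances: 16:9 1.778 (Δ 0.266); root-5 2.236 (Δ 0.192); 5:4 1.250 (Δ 0.794); 2:1 2.000 (Δ 0.044); root-2 1.414 (Δ 0.630).

2:1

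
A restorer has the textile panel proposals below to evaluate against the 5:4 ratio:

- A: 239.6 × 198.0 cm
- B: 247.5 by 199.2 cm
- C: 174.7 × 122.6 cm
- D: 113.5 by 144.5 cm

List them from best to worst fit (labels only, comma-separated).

A: 239.6/198.0 ≈ 1.210 → |1.210 − 1.250| = 0.040
B: 247.5/199.2 ≈ 1.242 → |1.242 − 1.250| = 0.008
C: 174.7/122.6 ≈ 1.425 → |1.425 − 1.250| = 0.175
D: 144.5/113.5 ≈ 1.273 → |1.273 − 1.250| = 0.023

B, D, A, C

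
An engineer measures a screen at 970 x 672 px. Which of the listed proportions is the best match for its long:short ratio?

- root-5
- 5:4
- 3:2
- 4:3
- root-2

Ratio = 970 / 672 ≈ 1.443.
Distances: root-5 2.236 (Δ 0.793); 5:4 1.250 (Δ 0.193); 3:2 1.500 (Δ 0.057); 4:3 1.333 (Δ 0.110); root-2 1.414 (Δ 0.029).

root-2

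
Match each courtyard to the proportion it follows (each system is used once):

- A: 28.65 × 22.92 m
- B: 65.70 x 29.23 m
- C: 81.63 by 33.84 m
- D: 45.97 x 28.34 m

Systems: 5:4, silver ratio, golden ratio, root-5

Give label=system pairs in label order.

Ratios: A ≈ 1.250; B ≈ 2.248; C ≈ 2.412; D ≈ 1.622.
Targets: 5:4 ≈ 1.250; silver ratio ≈ 2.414; golden ratio ≈ 1.618; root-5 ≈ 2.236.

A=5:4, B=root-5, C=silver ratio, D=golden ratio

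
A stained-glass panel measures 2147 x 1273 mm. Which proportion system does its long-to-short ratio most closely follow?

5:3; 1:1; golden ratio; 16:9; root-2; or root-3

5:3

Ratio = 2147 / 1273 ≈ 1.687.
Distances: 5:3 1.667 (Δ 0.020); 1:1 1.000 (Δ 0.687); golden ratio 1.618 (Δ 0.069); 16:9 1.778 (Δ 0.091); root-2 1.414 (Δ 0.273); root-3 1.732 (Δ 0.045).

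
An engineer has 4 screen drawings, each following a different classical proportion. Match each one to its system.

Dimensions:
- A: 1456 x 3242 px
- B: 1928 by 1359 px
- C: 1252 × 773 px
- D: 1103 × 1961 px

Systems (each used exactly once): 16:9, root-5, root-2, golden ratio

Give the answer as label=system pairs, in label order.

Ratios: A ≈ 2.227; B ≈ 1.419; C ≈ 1.620; D ≈ 1.778.
Targets: 16:9 ≈ 1.778; root-5 ≈ 2.236; root-2 ≈ 1.414; golden ratio ≈ 1.618.

A=root-5, B=root-2, C=golden ratio, D=16:9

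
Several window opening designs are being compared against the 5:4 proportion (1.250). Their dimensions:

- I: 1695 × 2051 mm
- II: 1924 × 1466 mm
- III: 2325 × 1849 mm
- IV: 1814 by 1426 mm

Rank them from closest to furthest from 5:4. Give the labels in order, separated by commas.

III, IV, I, II

I: 2051/1695 ≈ 1.210 → |1.210 − 1.250| = 0.040
II: 1924/1466 ≈ 1.312 → |1.312 − 1.250| = 0.062
III: 2325/1849 ≈ 1.257 → |1.257 − 1.250| = 0.007
IV: 1814/1426 ≈ 1.272 → |1.272 − 1.250| = 0.022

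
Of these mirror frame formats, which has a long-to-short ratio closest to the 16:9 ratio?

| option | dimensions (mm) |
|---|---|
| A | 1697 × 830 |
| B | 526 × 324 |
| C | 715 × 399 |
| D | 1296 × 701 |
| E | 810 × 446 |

C

Ratios (long/short): A ≈ 2.045; B ≈ 1.623; C ≈ 1.792; D ≈ 1.849; E ≈ 1.816.
16:9 ≈ 1.778; option C is nearest (Δ 0.014).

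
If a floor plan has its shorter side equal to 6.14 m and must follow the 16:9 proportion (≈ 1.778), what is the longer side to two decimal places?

10.92 m

16:9 ≈ 1.77778.
Longer side = 6.14 × 1.77778 ≈ 10.9156 → 10.92 m.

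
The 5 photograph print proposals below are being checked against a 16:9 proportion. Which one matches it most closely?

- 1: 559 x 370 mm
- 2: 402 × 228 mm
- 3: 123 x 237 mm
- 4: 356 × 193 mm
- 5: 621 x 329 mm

Ratios (long/short): 1 ≈ 1.511; 2 ≈ 1.763; 3 ≈ 1.927; 4 ≈ 1.845; 5 ≈ 1.888.
16:9 ≈ 1.778; option 2 is nearest (Δ 0.015).

2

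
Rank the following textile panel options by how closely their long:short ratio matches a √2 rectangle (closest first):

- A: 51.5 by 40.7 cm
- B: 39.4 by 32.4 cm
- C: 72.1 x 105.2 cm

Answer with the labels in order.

Ratios: A = 51.5 / 40.7 ≈ 1.265; B = 39.4 / 32.4 ≈ 1.216; C = 105.2 / 72.1 ≈ 1.459.
|Δ from 1.414|: A 0.149; B 0.198; C 0.045.

C, A, B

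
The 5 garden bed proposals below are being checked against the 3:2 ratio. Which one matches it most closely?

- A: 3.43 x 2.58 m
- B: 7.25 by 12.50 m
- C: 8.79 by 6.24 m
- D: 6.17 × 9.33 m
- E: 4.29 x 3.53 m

D

Ratios (long/short): A ≈ 1.329; B ≈ 1.724; C ≈ 1.409; D ≈ 1.512; E ≈ 1.215.
3:2 ≈ 1.500; option D is nearest (Δ 0.012).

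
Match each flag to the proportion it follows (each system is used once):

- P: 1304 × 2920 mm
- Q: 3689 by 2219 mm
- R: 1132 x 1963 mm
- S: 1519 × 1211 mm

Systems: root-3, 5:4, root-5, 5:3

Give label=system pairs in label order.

P=root-5, Q=5:3, R=root-3, S=5:4

Ratios: P ≈ 2.239; Q ≈ 1.662; R ≈ 1.734; S ≈ 1.254.
Targets: root-3 ≈ 1.732; 5:4 ≈ 1.250; root-5 ≈ 2.236; 5:3 ≈ 1.667.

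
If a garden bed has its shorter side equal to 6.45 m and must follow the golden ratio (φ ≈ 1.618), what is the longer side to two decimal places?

10.44 m

golden ratio ≈ 1.61803.
Longer side = 6.45 × 1.61803 ≈ 10.4363 → 10.44 m.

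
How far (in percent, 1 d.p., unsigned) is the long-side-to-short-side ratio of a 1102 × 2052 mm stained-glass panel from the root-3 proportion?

7.5%

Ratio = 2052 / 1102 ≈ 1.8621.
Ideal root-3 ≈ 1.7321. |1.8621 − 1.7321| / 1.7321 ≈ 7.51% → 7.5%.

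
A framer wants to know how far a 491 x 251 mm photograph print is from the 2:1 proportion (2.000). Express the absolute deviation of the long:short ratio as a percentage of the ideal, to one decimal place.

Ratio = 491 / 251 ≈ 1.9562.
Ideal 2:1 = 2.0000. |1.9562 − 2.0000| / 2.0000 ≈ 2.19% → 2.2%.

2.2%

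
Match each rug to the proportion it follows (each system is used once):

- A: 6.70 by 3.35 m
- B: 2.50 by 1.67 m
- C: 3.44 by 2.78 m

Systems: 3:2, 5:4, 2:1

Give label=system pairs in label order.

A=2:1, B=3:2, C=5:4

Ratios: A ≈ 2.000; B ≈ 1.497; C ≈ 1.237.
Targets: 3:2 ≈ 1.500; 5:4 ≈ 1.250; 2:1 ≈ 2.000.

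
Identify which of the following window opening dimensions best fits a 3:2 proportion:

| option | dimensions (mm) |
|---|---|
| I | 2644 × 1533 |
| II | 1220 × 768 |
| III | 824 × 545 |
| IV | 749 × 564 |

Ratios (long/short): I ≈ 1.725; II ≈ 1.589; III ≈ 1.512; IV ≈ 1.328.
3:2 ≈ 1.500; option III is nearest (Δ 0.012).

III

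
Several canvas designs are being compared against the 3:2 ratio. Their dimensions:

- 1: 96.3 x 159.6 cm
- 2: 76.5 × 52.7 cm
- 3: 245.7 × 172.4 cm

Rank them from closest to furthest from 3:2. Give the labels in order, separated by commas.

2, 3, 1

Ratios: 1 = 159.6 / 96.3 ≈ 1.657; 2 = 76.5 / 52.7 ≈ 1.452; 3 = 245.7 / 172.4 ≈ 1.425.
|Δ from 1.500|: 1 0.157; 2 0.048; 3 0.075.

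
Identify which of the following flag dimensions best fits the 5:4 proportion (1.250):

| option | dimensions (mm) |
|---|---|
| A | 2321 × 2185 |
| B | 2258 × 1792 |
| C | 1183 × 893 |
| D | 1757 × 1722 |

B

Target 5:4 ≈ 1.250.
A: 1.062 (Δ0.188)  B: 1.260 (Δ0.010)  C: 1.325 (Δ0.075)  D: 1.020 (Δ0.230)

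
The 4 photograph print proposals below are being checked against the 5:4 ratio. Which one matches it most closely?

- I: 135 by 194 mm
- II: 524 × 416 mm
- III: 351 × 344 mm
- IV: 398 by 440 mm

II

Ratios (long/short): I ≈ 1.437; II ≈ 1.260; III ≈ 1.020; IV ≈ 1.106.
5:4 ≈ 1.250; option II is nearest (Δ 0.010).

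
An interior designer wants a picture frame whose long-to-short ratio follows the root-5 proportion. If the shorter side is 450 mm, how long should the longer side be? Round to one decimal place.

root-5 ≈ 2.23607.
Longer side = 450 × 2.23607 ≈ 1006.231 → 1006.2 mm.

1006.2 mm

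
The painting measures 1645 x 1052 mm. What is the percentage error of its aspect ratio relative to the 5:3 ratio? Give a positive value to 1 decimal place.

Ratio = 1645 / 1052 ≈ 1.5637.
Ideal 5:3 ≈ 1.6667. |1.5637 − 1.6667| / 1.6667 ≈ 6.18% → 6.2%.

6.2%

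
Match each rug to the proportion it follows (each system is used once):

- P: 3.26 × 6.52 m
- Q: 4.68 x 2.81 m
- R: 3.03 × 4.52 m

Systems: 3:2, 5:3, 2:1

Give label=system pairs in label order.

P=2:1, Q=5:3, R=3:2

P = 6.52/3.26 ≈ 2.000 → 2:1 (2.000)
Q = 4.68/2.81 ≈ 1.665 → 5:3 (1.667)
R = 4.52/3.03 ≈ 1.492 → 3:2 (1.500)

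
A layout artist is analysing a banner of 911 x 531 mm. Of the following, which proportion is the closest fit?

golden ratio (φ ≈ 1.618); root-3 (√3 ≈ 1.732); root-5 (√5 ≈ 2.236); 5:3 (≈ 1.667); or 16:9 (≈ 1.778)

Ratio = 911 / 531 ≈ 1.716.
Distances: golden ratio 1.618 (Δ 0.098); root-3 1.732 (Δ 0.016); root-5 2.236 (Δ 0.520); 5:3 1.667 (Δ 0.049); 16:9 1.778 (Δ 0.062).

root-3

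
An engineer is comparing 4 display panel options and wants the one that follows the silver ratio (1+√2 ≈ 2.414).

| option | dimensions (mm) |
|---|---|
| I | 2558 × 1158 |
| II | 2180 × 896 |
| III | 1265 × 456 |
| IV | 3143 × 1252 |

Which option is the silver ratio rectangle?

II

Ratios (long/short): I ≈ 2.209; II ≈ 2.433; III ≈ 2.774; IV ≈ 2.510.
silver ratio ≈ 2.414; option II is nearest (Δ 0.019).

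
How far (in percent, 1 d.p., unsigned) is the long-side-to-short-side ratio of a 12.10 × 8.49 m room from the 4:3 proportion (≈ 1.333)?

6.9%

Ratio = 12.10 / 8.49 ≈ 1.4252.
Ideal 4:3 ≈ 1.3333. |1.4252 − 1.3333| / 1.3333 ≈ 6.89% → 6.9%.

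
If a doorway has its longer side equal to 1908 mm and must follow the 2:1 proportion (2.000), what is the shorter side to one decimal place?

954.0 mm

2:1 = 2.00000.
Shorter side = 1908 ÷ 2.00000 ≈ 954.000 → 954.0 mm.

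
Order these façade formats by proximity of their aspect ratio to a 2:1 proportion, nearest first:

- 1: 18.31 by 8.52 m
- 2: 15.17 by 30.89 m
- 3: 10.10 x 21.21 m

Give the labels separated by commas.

2, 3, 1

1: 18.31/8.52 ≈ 2.149 → |2.149 − 2.000| = 0.149
2: 30.89/15.17 ≈ 2.036 → |2.036 − 2.000| = 0.036
3: 21.21/10.10 ≈ 2.100 → |2.100 − 2.000| = 0.100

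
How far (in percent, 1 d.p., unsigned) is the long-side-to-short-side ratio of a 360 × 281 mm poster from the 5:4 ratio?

Ratio = 360 / 281 ≈ 1.2811.
Ideal 5:4 = 1.2500. |1.2811 − 1.2500| / 1.2500 ≈ 2.49% → 2.5%.

2.5%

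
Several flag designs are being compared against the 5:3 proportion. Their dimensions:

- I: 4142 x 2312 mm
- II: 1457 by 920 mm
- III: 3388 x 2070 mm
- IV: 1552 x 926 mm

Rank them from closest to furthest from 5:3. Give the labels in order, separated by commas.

IV, III, II, I

Ratios: I = 4142 / 2312 ≈ 1.792; II = 1457 / 920 ≈ 1.584; III = 3388 / 2070 ≈ 1.637; IV = 1552 / 926 ≈ 1.676.
|Δ from 1.667|: I 0.125; II 0.083; III 0.030; IV 0.009.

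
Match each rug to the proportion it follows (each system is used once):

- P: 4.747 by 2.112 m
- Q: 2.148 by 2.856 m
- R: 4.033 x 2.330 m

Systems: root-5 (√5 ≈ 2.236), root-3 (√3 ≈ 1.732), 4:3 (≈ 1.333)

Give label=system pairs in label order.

P=root-5, Q=4:3, R=root-3

Ratios: P ≈ 2.248; Q ≈ 1.330; R ≈ 1.731.
Targets: root-5 ≈ 2.236; root-3 ≈ 1.732; 4:3 ≈ 1.333.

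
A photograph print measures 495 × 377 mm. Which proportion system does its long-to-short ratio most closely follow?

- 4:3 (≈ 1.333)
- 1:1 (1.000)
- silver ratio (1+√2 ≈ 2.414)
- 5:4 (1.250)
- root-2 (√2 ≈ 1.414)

4:3

495/377 ≈ 1.313. Nearest candidates are 4:3 (1.333, off by 0.020) and 5:4 (1.250, off by 0.063).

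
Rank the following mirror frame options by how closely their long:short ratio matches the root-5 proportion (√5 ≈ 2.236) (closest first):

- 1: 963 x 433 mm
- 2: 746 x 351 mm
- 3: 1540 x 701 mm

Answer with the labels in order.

1: 963/433 ≈ 2.224 → |2.224 − 2.236| = 0.012
2: 746/351 ≈ 2.125 → |2.125 − 2.236| = 0.111
3: 1540/701 ≈ 2.197 → |2.197 − 2.236| = 0.039

1, 3, 2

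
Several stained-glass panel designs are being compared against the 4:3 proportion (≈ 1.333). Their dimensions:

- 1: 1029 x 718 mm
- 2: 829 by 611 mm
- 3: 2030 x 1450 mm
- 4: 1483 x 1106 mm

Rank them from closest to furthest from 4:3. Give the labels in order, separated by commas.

4, 2, 3, 1

1: 1029/718 ≈ 1.433 → |1.433 − 1.333| = 0.100
2: 829/611 ≈ 1.357 → |1.357 − 1.333| = 0.024
3: 2030/1450 ≈ 1.400 → |1.400 − 1.333| = 0.067
4: 1483/1106 ≈ 1.341 → |1.341 − 1.333| = 0.008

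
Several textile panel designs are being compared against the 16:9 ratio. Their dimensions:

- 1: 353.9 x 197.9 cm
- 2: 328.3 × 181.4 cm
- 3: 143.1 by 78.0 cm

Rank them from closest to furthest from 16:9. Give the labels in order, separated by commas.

1: 353.9/197.9 ≈ 1.788 → |1.788 − 1.778| = 0.010
2: 328.3/181.4 ≈ 1.810 → |1.810 − 1.778| = 0.032
3: 143.1/78.0 ≈ 1.835 → |1.835 − 1.778| = 0.057

1, 2, 3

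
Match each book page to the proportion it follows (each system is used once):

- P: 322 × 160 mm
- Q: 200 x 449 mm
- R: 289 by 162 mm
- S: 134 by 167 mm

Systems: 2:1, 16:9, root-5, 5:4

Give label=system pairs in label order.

P=2:1, Q=root-5, R=16:9, S=5:4

P = 322/160 ≈ 2.013 → 2:1 (2.000)
Q = 449/200 ≈ 2.245 → root-5 (2.236)
R = 289/162 ≈ 1.784 → 16:9 (1.778)
S = 167/134 ≈ 1.246 → 5:4 (1.250)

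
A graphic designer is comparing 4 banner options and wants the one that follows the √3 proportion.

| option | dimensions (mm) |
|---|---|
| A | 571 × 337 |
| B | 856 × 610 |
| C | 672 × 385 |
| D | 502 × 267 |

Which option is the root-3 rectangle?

C

Ratios (long/short): A ≈ 1.694; B ≈ 1.403; C ≈ 1.745; D ≈ 1.880.
root-3 ≈ 1.732; option C is nearest (Δ 0.013).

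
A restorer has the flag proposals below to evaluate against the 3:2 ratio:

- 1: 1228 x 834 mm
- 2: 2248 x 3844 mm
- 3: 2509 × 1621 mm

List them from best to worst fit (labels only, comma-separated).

Ratios: 1 = 1228 / 834 ≈ 1.472; 2 = 3844 / 2248 ≈ 1.710; 3 = 2509 / 1621 ≈ 1.548.
|Δ from 1.500|: 1 0.028; 2 0.210; 3 0.048.

1, 3, 2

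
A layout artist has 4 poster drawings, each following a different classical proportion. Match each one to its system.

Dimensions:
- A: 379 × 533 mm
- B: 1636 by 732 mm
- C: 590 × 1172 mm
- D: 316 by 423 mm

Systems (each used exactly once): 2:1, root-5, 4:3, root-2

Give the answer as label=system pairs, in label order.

A = 533/379 ≈ 1.406 → root-2 (1.414)
B = 1636/732 ≈ 2.235 → root-5 (2.236)
C = 1172/590 ≈ 1.986 → 2:1 (2.000)
D = 423/316 ≈ 1.339 → 4:3 (1.333)

A=root-2, B=root-5, C=2:1, D=4:3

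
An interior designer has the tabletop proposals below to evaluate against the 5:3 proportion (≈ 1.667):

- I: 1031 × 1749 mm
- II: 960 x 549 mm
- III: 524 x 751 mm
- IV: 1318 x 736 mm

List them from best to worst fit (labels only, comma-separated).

Ratios: I = 1749 / 1031 ≈ 1.696; II = 960 / 549 ≈ 1.749; III = 751 / 524 ≈ 1.433; IV = 1318 / 736 ≈ 1.791.
|Δ from 1.667|: I 0.029; II 0.082; III 0.234; IV 0.124.

I, II, IV, III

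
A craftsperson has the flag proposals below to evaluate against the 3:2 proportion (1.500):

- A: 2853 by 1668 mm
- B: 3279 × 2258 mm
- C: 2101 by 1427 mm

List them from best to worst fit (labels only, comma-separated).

C, B, A

A: 2853/1668 ≈ 1.710 → |1.710 − 1.500| = 0.210
B: 3279/2258 ≈ 1.452 → |1.452 − 1.500| = 0.048
C: 2101/1427 ≈ 1.472 → |1.472 − 1.500| = 0.028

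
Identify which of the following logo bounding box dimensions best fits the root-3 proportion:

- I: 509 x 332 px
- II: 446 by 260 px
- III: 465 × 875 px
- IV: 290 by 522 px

Target root-3 ≈ 1.732.
I: 1.533 (Δ0.199)  II: 1.715 (Δ0.017)  III: 1.882 (Δ0.150)  IV: 1.800 (Δ0.068)

II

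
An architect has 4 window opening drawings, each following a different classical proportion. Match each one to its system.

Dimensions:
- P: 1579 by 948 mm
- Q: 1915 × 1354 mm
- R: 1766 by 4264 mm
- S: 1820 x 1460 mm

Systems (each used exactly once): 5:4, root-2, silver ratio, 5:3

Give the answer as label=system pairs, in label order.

Ratios: P ≈ 1.666; Q ≈ 1.414; R ≈ 2.414; S ≈ 1.247.
Targets: 5:4 ≈ 1.250; root-2 ≈ 1.414; silver ratio ≈ 2.414; 5:3 ≈ 1.667.

P=5:3, Q=root-2, R=silver ratio, S=5:4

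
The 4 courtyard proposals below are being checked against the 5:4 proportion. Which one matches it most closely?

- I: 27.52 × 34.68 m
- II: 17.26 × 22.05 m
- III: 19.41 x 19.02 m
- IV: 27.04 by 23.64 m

Target 5:4 ≈ 1.250.
I: 1.260 (Δ0.010)  II: 1.278 (Δ0.028)  III: 1.021 (Δ0.229)  IV: 1.144 (Δ0.106)

I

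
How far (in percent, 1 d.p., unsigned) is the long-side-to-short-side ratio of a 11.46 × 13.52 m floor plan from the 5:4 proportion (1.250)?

5.6%

Ratio = 13.52 / 11.46 ≈ 1.1798.
Ideal 5:4 = 1.2500. |1.1798 − 1.2500| / 1.2500 ≈ 5.62% → 5.6%.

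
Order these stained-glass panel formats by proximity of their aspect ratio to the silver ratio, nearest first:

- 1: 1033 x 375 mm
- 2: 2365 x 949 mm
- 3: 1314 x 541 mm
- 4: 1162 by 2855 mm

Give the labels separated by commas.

Ratios: 1 = 1033 / 375 ≈ 2.755; 2 = 2365 / 949 ≈ 2.492; 3 = 1314 / 541 ≈ 2.429; 4 = 2855 / 1162 ≈ 2.457.
|Δ from 2.414|: 1 0.341; 2 0.078; 3 0.015; 4 0.043.

3, 4, 2, 1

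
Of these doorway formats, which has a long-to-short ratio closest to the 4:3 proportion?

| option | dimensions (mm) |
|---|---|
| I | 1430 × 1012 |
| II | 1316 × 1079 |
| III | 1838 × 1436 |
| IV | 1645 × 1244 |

IV

Ratios (long/short): I ≈ 1.413; II ≈ 1.220; III ≈ 1.280; IV ≈ 1.322.
4:3 ≈ 1.333; option IV is nearest (Δ 0.011).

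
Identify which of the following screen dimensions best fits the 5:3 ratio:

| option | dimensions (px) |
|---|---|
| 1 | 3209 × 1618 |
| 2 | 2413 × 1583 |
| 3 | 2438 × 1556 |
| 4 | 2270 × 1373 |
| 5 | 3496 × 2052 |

Target 5:3 ≈ 1.667.
1: 1.983 (Δ0.316)  2: 1.524 (Δ0.143)  3: 1.567 (Δ0.100)  4: 1.653 (Δ0.014)  5: 1.704 (Δ0.037)

4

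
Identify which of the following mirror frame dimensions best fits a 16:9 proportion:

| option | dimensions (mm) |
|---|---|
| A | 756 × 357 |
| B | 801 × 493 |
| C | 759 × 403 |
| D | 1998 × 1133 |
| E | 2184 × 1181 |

Ratios (long/short): A ≈ 2.118; B ≈ 1.625; C ≈ 1.883; D ≈ 1.763; E ≈ 1.849.
16:9 ≈ 1.778; option D is nearest (Δ 0.015).

D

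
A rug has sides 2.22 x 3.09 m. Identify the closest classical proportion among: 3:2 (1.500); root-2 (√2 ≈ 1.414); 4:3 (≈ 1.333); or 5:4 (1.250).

root-2

Ratio = 3.09 / 2.22 ≈ 1.392.
Distances: 3:2 1.500 (Δ 0.108); root-2 1.414 (Δ 0.022); 4:3 1.333 (Δ 0.059); 5:4 1.250 (Δ 0.142).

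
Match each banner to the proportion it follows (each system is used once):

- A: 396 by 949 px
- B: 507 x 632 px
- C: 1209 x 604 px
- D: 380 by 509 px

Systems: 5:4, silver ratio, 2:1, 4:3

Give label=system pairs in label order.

Ratios: A ≈ 2.396; B ≈ 1.247; C ≈ 2.002; D ≈ 1.339.
Targets: 5:4 ≈ 1.250; silver ratio ≈ 2.414; 2:1 ≈ 2.000; 4:3 ≈ 1.333.

A=silver ratio, B=5:4, C=2:1, D=4:3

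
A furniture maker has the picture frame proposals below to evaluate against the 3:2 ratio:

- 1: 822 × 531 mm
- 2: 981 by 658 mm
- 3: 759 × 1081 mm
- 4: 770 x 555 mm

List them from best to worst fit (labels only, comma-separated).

2, 1, 3, 4

1: 822/531 ≈ 1.548 → |1.548 − 1.500| = 0.048
2: 981/658 ≈ 1.491 → |1.491 − 1.500| = 0.009
3: 1081/759 ≈ 1.424 → |1.424 − 1.500| = 0.076
4: 770/555 ≈ 1.387 → |1.387 − 1.500| = 0.113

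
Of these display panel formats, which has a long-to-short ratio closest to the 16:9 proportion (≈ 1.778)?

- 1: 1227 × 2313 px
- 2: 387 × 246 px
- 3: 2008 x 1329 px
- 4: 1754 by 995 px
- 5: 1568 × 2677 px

4

Target 16:9 ≈ 1.778.
1: 1.885 (Δ0.107)  2: 1.573 (Δ0.205)  3: 1.511 (Δ0.267)  4: 1.763 (Δ0.015)  5: 1.707 (Δ0.071)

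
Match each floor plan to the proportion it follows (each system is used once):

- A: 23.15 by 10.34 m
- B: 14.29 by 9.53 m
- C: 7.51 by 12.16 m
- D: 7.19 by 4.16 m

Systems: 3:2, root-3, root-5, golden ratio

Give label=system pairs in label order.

A=root-5, B=3:2, C=golden ratio, D=root-3

A = 23.15/10.34 ≈ 2.239 → root-5 (2.236)
B = 14.29/9.53 ≈ 1.499 → 3:2 (1.500)
C = 12.16/7.51 ≈ 1.619 → golden ratio (1.618)
D = 7.19/4.16 ≈ 1.728 → root-3 (1.732)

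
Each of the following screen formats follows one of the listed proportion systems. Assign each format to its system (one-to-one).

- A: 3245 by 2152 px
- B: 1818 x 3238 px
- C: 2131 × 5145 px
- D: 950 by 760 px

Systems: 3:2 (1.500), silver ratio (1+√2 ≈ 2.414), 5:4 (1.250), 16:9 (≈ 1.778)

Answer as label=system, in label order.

A=3:2, B=16:9, C=silver ratio, D=5:4

Ratios: A ≈ 1.508; B ≈ 1.781; C ≈ 2.414; D ≈ 1.250.
Targets: 3:2 ≈ 1.500; silver ratio ≈ 2.414; 5:4 ≈ 1.250; 16:9 ≈ 1.778.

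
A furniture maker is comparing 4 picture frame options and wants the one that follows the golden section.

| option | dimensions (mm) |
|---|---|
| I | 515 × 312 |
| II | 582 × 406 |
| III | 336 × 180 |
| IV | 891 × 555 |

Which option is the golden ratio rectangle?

Target golden ratio ≈ 1.618.
I: 1.651 (Δ0.033)  II: 1.433 (Δ0.185)  III: 1.867 (Δ0.249)  IV: 1.605 (Δ0.013)

IV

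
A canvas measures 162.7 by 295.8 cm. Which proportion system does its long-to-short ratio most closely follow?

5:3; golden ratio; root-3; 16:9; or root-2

Ratio = 295.8 / 162.7 ≈ 1.818.
Distances: 5:3 1.667 (Δ 0.151); golden ratio 1.618 (Δ 0.200); root-3 1.732 (Δ 0.086); 16:9 1.778 (Δ 0.040); root-2 1.414 (Δ 0.404).

16:9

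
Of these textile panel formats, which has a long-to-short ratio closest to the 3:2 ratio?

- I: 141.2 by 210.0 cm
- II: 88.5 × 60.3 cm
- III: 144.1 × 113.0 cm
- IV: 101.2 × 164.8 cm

I

Ratios (long/short): I ≈ 1.487; II ≈ 1.468; III ≈ 1.275; IV ≈ 1.628.
3:2 ≈ 1.500; option I is nearest (Δ 0.013).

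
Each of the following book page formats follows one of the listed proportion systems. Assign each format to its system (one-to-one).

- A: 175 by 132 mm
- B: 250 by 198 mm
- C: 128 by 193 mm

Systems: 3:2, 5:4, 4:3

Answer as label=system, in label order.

A=4:3, B=5:4, C=3:2

A = 175/132 ≈ 1.326 → 4:3 (1.333)
B = 250/198 ≈ 1.263 → 5:4 (1.250)
C = 193/128 ≈ 1.508 → 3:2 (1.500)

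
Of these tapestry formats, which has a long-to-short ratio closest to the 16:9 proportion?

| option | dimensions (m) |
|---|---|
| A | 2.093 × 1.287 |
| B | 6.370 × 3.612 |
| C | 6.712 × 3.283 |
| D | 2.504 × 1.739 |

Target 16:9 ≈ 1.778.
A: 1.626 (Δ0.152)  B: 1.764 (Δ0.014)  C: 2.044 (Δ0.266)  D: 1.440 (Δ0.338)

B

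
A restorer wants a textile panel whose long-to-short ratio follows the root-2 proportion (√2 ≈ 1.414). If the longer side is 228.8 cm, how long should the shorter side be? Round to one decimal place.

161.8 cm

root-2 ≈ 1.41421.
Shorter side = 228.8 ÷ 1.41421 ≈ 161.786 → 161.8 cm.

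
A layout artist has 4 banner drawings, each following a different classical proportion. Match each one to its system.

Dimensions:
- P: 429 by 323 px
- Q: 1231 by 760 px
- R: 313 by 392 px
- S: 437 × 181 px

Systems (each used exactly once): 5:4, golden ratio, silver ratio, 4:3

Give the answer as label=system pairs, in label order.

P=4:3, Q=golden ratio, R=5:4, S=silver ratio

P = 429/323 ≈ 1.328 → 4:3 (1.333)
Q = 1231/760 ≈ 1.620 → golden ratio (1.618)
R = 392/313 ≈ 1.252 → 5:4 (1.250)
S = 437/181 ≈ 2.414 → silver ratio (2.414)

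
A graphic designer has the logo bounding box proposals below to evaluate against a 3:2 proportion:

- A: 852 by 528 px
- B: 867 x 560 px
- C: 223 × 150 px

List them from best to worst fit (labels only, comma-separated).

A: 852/528 ≈ 1.614 → |1.614 − 1.500| = 0.114
B: 867/560 ≈ 1.548 → |1.548 − 1.500| = 0.048
C: 223/150 ≈ 1.487 → |1.487 − 1.500| = 0.013

C, B, A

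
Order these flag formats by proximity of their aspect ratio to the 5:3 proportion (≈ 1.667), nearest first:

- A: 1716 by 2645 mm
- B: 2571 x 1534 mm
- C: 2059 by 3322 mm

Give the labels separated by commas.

Ratios: A = 2645 / 1716 ≈ 1.541; B = 2571 / 1534 ≈ 1.676; C = 3322 / 2059 ≈ 1.613.
|Δ from 1.667|: A 0.126; B 0.009; C 0.054.

B, C, A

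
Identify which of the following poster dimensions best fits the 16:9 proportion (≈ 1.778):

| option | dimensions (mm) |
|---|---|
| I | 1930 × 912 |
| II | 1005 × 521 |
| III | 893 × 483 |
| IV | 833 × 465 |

Ratios (long/short): I ≈ 2.116; II ≈ 1.929; III ≈ 1.849; IV ≈ 1.791.
16:9 ≈ 1.778; option IV is nearest (Δ 0.013).

IV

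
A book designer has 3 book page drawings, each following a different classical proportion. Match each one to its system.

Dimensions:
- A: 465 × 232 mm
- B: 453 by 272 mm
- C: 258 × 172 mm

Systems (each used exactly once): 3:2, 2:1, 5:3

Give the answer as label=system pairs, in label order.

A = 465/232 ≈ 2.004 → 2:1 (2.000)
B = 453/272 ≈ 1.665 → 5:3 (1.667)
C = 258/172 ≈ 1.500 → 3:2 (1.500)

A=2:1, B=5:3, C=3:2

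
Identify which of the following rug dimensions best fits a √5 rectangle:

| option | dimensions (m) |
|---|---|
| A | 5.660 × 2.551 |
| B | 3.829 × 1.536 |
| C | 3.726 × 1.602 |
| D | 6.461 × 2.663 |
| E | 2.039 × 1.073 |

A

Target root-5 ≈ 2.236.
A: 2.219 (Δ0.017)  B: 2.493 (Δ0.257)  C: 2.326 (Δ0.090)  D: 2.426 (Δ0.190)  E: 1.900 (Δ0.336)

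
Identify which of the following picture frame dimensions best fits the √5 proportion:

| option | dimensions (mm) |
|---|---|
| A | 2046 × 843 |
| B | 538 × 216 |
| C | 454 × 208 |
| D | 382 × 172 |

D

Ratios (long/short): A ≈ 2.427; B ≈ 2.491; C ≈ 2.183; D ≈ 2.221.
root-5 ≈ 2.236; option D is nearest (Δ 0.015).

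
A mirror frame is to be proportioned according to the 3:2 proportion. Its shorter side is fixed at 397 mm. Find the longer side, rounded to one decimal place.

595.5 mm

3:2 = 1.50000.
Longer side = 397 × 1.50000 ≈ 595.500 → 595.5 mm.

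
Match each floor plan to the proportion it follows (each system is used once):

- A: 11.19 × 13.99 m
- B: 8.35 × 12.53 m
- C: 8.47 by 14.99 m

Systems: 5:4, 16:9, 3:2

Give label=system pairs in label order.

A = 13.99/11.19 ≈ 1.250 → 5:4 (1.250)
B = 12.53/8.35 ≈ 1.501 → 3:2 (1.500)
C = 14.99/8.47 ≈ 1.770 → 16:9 (1.778)

A=5:4, B=3:2, C=16:9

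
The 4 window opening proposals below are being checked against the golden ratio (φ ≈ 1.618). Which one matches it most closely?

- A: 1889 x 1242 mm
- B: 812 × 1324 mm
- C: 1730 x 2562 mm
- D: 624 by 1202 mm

B

Ratios (long/short): A ≈ 1.521; B ≈ 1.631; C ≈ 1.481; D ≈ 1.926.
golden ratio ≈ 1.618; option B is nearest (Δ 0.013).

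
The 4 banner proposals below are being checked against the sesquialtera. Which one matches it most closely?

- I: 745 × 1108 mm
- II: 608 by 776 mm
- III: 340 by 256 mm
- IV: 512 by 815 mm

Target 3:2 ≈ 1.500.
I: 1.487 (Δ0.013)  II: 1.276 (Δ0.224)  III: 1.328 (Δ0.172)  IV: 1.592 (Δ0.092)

I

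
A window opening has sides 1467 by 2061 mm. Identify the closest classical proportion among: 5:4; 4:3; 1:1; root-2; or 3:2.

Ratio = 2061 / 1467 ≈ 1.405.
Distances: 5:4 1.250 (Δ 0.155); 4:3 1.333 (Δ 0.072); 1:1 1.000 (Δ 0.405); root-2 1.414 (Δ 0.009); 3:2 1.500 (Δ 0.095).

root-2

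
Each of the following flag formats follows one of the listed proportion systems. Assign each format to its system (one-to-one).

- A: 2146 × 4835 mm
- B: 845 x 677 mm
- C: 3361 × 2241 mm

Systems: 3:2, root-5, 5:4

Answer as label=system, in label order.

Ratios: A ≈ 2.253; B ≈ 1.248; C ≈ 1.500.
Targets: 3:2 ≈ 1.500; root-5 ≈ 2.236; 5:4 ≈ 1.250.

A=root-5, B=5:4, C=3:2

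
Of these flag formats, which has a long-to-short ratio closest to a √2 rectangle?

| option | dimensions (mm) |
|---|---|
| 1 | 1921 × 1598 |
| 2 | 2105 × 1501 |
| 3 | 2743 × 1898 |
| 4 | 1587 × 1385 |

Target root-2 ≈ 1.414.
1: 1.202 (Δ0.212)  2: 1.402 (Δ0.012)  3: 1.445 (Δ0.031)  4: 1.146 (Δ0.268)

2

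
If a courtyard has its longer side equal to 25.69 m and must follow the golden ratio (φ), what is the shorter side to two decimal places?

15.88 m

golden ratio ≈ 1.61803.
Shorter side = 25.69 ÷ 1.61803 ≈ 15.8773 → 15.88 m.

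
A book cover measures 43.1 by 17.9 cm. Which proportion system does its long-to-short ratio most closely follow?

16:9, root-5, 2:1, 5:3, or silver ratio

Ratio = 43.1 / 17.9 ≈ 2.408.
Distances: 16:9 1.778 (Δ 0.630); root-5 2.236 (Δ 0.172); 2:1 2.000 (Δ 0.408); 5:3 1.667 (Δ 0.741); silver ratio 2.414 (Δ 0.006).

silver ratio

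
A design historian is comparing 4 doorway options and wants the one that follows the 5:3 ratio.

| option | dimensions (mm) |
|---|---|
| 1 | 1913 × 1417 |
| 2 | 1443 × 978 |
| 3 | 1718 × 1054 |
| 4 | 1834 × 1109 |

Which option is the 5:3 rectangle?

Ratios (long/short): 1 ≈ 1.350; 2 ≈ 1.475; 3 ≈ 1.630; 4 ≈ 1.654.
5:3 ≈ 1.667; option 4 is nearest (Δ 0.013).

4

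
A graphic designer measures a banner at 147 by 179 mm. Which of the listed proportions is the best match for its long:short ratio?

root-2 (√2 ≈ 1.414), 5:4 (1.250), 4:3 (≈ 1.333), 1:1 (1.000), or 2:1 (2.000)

5:4

179/147 ≈ 1.218. Nearest candidates are 5:4 (1.250, off by 0.032) and 4:3 (1.333, off by 0.115).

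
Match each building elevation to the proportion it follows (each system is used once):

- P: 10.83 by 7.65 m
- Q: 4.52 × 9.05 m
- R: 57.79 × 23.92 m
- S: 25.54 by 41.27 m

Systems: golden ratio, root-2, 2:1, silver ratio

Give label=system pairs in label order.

P = 10.83/7.65 ≈ 1.416 → root-2 (1.414)
Q = 9.05/4.52 ≈ 2.002 → 2:1 (2.000)
R = 57.79/23.92 ≈ 2.416 → silver ratio (2.414)
S = 41.27/25.54 ≈ 1.616 → golden ratio (1.618)

P=root-2, Q=2:1, R=silver ratio, S=golden ratio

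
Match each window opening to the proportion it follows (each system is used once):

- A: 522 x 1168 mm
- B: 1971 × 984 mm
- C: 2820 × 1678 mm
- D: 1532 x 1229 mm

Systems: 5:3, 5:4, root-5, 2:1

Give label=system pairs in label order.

A = 1168/522 ≈ 2.238 → root-5 (2.236)
B = 1971/984 ≈ 2.003 → 2:1 (2.000)
C = 2820/1678 ≈ 1.681 → 5:3 (1.667)
D = 1532/1229 ≈ 1.247 → 5:4 (1.250)

A=root-5, B=2:1, C=5:3, D=5:4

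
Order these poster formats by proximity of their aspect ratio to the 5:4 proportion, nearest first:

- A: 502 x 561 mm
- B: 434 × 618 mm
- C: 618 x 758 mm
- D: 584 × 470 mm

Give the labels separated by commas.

A: 561/502 ≈ 1.118 → |1.118 − 1.250| = 0.132
B: 618/434 ≈ 1.424 → |1.424 − 1.250| = 0.174
C: 758/618 ≈ 1.227 → |1.227 − 1.250| = 0.023
D: 584/470 ≈ 1.243 → |1.243 − 1.250| = 0.007

D, C, A, B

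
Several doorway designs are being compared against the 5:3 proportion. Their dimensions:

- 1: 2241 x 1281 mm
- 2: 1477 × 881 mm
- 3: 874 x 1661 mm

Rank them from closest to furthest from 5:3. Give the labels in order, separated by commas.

2, 1, 3

Ratios: 1 = 2241 / 1281 ≈ 1.749; 2 = 1477 / 881 ≈ 1.677; 3 = 1661 / 874 ≈ 1.900.
|Δ from 1.667|: 1 0.082; 2 0.010; 3 0.233.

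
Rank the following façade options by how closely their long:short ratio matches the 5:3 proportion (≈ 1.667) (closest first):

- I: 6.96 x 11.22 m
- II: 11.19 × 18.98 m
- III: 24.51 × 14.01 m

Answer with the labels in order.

Ratios: I = 11.22 / 6.96 ≈ 1.612; II = 18.98 / 11.19 ≈ 1.696; III = 24.51 / 14.01 ≈ 1.749.
|Δ from 1.667|: I 0.055; II 0.029; III 0.082.

II, I, III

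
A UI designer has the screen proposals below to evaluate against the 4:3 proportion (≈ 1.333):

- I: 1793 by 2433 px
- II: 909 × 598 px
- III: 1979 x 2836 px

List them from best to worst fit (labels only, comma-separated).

I, III, II

I: 2433/1793 ≈ 1.357 → |1.357 − 1.333| = 0.024
II: 909/598 ≈ 1.520 → |1.520 − 1.333| = 0.187
III: 2836/1979 ≈ 1.433 → |1.433 − 1.333| = 0.100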